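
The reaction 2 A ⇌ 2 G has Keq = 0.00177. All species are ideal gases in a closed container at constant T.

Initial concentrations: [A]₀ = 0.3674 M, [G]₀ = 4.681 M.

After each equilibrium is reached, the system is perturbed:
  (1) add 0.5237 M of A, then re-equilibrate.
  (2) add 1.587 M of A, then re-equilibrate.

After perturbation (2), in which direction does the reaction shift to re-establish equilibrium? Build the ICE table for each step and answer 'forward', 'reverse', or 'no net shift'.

Direction: forward

Q₀ = 162.3 vs Keq = 0.00177 ⇒ Q>K, reverse
Step 1:
                    A           G
  Initial      0.3674       4.681
  Change        4.477      -4.477
  Equil         4.845      0.2038
  solve Keq expr → x = -2.239; check Q = 0.00177
Then add 0.5237 M of A.
Step 2:
                    A           G
  Initial       5.368      0.2038
  Change     -0.02114     0.02114
  Equil         5.347       0.225
  solve Keq expr → x = 0.01057; check Q = 0.00177
Then add 1.587 M of A.
Step 3:
                    A           G
  Initial       6.934       0.225
  Change     -0.06407     0.06407
  Equil          6.87       0.289
  solve Keq expr → x = 0.03204; check Q = 0.00177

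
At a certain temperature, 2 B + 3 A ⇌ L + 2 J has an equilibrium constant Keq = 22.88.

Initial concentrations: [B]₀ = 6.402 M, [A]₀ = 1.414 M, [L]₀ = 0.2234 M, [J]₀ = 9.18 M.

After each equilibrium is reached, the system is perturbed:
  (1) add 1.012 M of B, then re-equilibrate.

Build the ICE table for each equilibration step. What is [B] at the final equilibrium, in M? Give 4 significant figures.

Q₀ = 0.1625 vs Keq = 22.88 ⇒ Q<K, forward
Step 1:
                  B         A         L         J
  init        6.402     1.414    0.2234      9.18
  Δ         -0.6658   -0.9987    0.3329    0.6658
  eq          5.736    0.4153    0.5563     9.846
  solve Keq expr → x = 0.3329; check Q = 22.88
Then add 1.012 M of B.
Step 2:
                  B         A         L         J
  init        6.748    0.4153    0.5563     9.846
  Δ        -0.02548  -0.03821   0.01274   0.02548
  eq          6.723    0.3771     0.569     9.871
  solve Keq expr → x = 0.01274; check Q = 22.88

[B]_eq = 6.723 M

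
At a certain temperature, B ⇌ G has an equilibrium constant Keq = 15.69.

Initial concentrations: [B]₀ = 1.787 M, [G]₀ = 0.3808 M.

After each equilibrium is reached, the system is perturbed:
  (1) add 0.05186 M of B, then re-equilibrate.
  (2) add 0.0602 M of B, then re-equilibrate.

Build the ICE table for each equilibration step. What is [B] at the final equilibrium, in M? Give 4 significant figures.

Q₀ = 0.2131 vs Keq = 15.69 ⇒ Q<K, forward
Step 1:
                   B          G
  I            1.787     0.3808
  C           -1.657      1.657
  E           0.1299      2.038
  solve Keq expr → x = 1.657; check Q = 15.69
Then add 0.05186 M of B.
Step 2:
                   B          G
  I           0.1817      2.038
  C         -0.04875    0.04875
  E            0.133      2.087
  solve Keq expr → x = 0.04875; check Q = 15.69
Then add 0.0602 M of B.
Step 3:
                   B          G
  I           0.1932      2.087
  C         -0.05659    0.05659
  E           0.1366      2.143
  solve Keq expr → x = 0.05659; check Q = 15.69

[B]_eq = 0.1366 M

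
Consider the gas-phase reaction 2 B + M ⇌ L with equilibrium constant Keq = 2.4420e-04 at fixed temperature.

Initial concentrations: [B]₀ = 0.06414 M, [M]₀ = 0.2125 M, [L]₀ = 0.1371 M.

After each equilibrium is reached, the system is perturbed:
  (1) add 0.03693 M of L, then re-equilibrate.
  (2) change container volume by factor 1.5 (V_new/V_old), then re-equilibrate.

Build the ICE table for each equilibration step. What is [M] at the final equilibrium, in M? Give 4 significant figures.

Q₀ = 156.8 vs Keq = 2.4420e-04 ⇒ Q>K, reverse
Step 1:
                  B         M         L
  I         0.06414    0.2125    0.1371
  C          0.2742    0.1371   -0.1371
  E          0.3383    0.3496 9.7715e-06
  solve Keq expr → x = -0.1371; check Q = 2.4420e-04
Then add 0.03693 M of L.
Step 2:
                  B         M         L
  I          0.3383    0.3496   0.03694
  C         0.07385   0.03692  -0.03692
  E          0.4122    0.3865 1.6035e-05
  solve Keq expr → x = -0.03692; check Q = 2.4420e-04
Then change container volume by factor 1.5 (V_new/V_old).
Step 3:
                  B         M         L
  I          0.2748    0.2577 1.0690e-05
  C       1.1876e-05 5.9382e-06 -5.9382e-06
  E          0.2748    0.2577 4.7515e-06
  solve Keq expr → x = -5.9382e-06; check Q = 2.4420e-04

[M]_eq = 0.2577 M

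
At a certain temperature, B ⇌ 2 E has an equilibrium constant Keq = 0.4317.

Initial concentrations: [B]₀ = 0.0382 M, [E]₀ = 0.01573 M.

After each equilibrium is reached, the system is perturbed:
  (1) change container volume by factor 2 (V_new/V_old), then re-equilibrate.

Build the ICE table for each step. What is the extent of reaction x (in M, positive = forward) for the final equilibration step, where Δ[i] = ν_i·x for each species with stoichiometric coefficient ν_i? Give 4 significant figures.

x = 0.002093 M

Q₀ = 0.006477 vs Keq = 0.4317 ⇒ Q<K, forward
Step 1:
                  B         E
  I          0.0382   0.01573
  C        -0.02696   0.05392
  E         0.01124   0.06965
  solve Keq expr → x = 0.02696; check Q = 0.4317
Then change container volume by factor 2 (V_new/V_old).
Step 2:
                  B         E
  I        0.005619   0.03483
  C       -0.002093  0.004187
  E        0.003526   0.03901
  solve Keq expr → x = 0.002093; check Q = 0.4317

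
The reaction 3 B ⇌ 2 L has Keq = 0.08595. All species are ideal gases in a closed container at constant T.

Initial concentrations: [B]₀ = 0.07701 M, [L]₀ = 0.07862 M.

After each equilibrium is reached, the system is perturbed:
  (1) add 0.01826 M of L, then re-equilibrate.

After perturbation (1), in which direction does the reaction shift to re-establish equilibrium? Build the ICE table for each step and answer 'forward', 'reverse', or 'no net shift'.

Direction: reverse

Q₀ = 13.53 vs Keq = 0.08595 ⇒ Q>K, reverse
Step 1:
                    B           L
  Initial     0.07701     0.07862
  Change      0.08836     -0.0589
  Equil        0.1654     0.01972
  solve Keq expr → x = -0.02945; check Q = 0.08595
Then add 0.01826 M of L.
Step 2:
                    B           L
  Initial      0.1654     0.03798
  Change      0.02145     -0.0143
  Equil        0.1868     0.02367
  solve Keq expr → x = -0.007151; check Q = 0.08595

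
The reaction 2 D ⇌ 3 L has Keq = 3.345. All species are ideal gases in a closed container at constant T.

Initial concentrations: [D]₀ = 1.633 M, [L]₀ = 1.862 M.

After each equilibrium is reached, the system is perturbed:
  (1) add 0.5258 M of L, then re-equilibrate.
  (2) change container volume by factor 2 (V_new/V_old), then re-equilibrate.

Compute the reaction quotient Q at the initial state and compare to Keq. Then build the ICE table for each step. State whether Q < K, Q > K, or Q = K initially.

Q₀ = 2.421; Q < K (proceeds forward)

Q₀ = 2.421 vs Keq = 3.345 ⇒ Q<K, forward
Step 1:
                   D          L
  init         1.633      1.862
  Δ            -0.09      0.135
  eq           1.543      1.997
  solve Keq expr → x = 0.045; check Q = 3.345
Then add 0.5258 M of L.
Step 2:
                   D          L
  init         1.543      2.523
  Δ           0.2244    -0.3366
  eq           1.767      2.186
  solve Keq expr → x = -0.1122; check Q = 3.345
Then change container volume by factor 2 (V_new/V_old).
Step 3:
                   D          L
  init        0.8837      1.093
  Δ          -0.1109     0.1663
  eq          0.7728      1.259
  solve Keq expr → x = 0.05545; check Q = 3.345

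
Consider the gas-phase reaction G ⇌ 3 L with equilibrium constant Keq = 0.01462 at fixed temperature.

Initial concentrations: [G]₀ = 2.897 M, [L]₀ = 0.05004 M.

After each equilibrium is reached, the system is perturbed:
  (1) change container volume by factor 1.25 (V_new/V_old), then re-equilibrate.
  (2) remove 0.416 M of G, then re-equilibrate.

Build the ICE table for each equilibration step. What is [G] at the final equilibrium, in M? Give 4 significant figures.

Q₀ = 4.3252e-05 vs Keq = 0.01462 ⇒ Q<K, forward
Step 1:
                    G           L
  I             2.897     0.05004
  C          -0.09818      0.2946
  E             2.799      0.3446
  solve Keq expr → x = 0.09818; check Q = 0.01462
Then change container volume by factor 1.25 (V_new/V_old).
Step 2:
                    G           L
  I             2.239      0.2757
  C          -0.01451     0.04353
  E             2.225      0.3192
  solve Keq expr → x = 0.01451; check Q = 0.01462
Then remove 0.416 M of G.
Step 3:
                    G           L
  I             1.809      0.3192
  C          0.006968     -0.0209
  E             1.816      0.2983
  solve Keq expr → x = -0.006968; check Q = 0.01462

[G]_eq = 1.816 M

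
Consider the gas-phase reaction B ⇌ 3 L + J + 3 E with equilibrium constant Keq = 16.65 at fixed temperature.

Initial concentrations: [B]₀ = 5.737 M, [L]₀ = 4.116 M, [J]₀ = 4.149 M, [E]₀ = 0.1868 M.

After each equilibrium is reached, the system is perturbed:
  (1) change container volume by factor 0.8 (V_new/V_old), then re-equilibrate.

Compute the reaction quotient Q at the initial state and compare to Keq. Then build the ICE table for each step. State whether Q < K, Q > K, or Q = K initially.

Q₀ = 0.3287 vs Keq = 16.65 ⇒ Q<K, forward
Step 1:
                  B         L         J         E
  init        5.737     4.116     4.149    0.1868
  Δ         -0.1424    0.4272    0.1424    0.4272
  eq          5.595     4.543     4.291     0.614
  solve Keq expr → x = 0.1424; check Q = 16.65
Then change container volume by factor 0.8 (V_new/V_old).
Step 2:
                  B         L         J         E
  init        6.993     5.679     5.364    0.7675
  Δ         0.08302   -0.2491  -0.08302   -0.2491
  eq          7.076      5.43     5.281    0.5184
  solve Keq expr → x = -0.08302; check Q = 16.65

Q₀ = 0.3287; Q < K (proceeds forward)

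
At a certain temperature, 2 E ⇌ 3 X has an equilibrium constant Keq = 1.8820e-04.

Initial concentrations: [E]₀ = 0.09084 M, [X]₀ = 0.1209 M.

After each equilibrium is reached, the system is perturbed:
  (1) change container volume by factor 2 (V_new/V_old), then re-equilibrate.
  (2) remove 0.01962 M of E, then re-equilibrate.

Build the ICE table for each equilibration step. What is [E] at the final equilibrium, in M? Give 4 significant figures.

[E]_eq = 0.06023 M

Q₀ = 0.2142 vs Keq = 1.8820e-04 ⇒ Q>K, reverse
Step 1:
                   E          X
  init       0.09084     0.1209
  Δ          0.06933     -0.104
  eq          0.1602     0.0169
  solve Keq expr → x = -0.03467; check Q = 1.8820e-04
Then change container volume by factor 2 (V_new/V_old).
Step 2:
                   E          X
  init       0.08009   0.008451
  Δ        -0.001382   0.002074
  eq          0.0787    0.01052
  solve Keq expr → x = 6.9122e-04; check Q = 1.8820e-04
Then remove 0.01962 M of E.
Step 3:
                   E          X
  init       0.05908    0.01052
  Δ         0.001146  -0.001719
  eq         0.06023   0.008805
  solve Keq expr → x = -5.7306e-04; check Q = 1.8820e-04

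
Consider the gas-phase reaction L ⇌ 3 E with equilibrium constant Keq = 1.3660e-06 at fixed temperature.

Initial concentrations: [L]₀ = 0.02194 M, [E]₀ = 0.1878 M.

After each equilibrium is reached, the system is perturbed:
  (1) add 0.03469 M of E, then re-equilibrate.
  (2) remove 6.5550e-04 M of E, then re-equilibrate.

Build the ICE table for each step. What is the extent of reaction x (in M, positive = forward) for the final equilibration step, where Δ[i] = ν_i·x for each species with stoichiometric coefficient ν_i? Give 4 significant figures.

Q₀ = 0.3019 vs Keq = 1.3660e-06 ⇒ Q>K, reverse
Step 1:
                  L         E
  I         0.02194    0.1878
  C         0.06099    -0.183
  E         0.08293  0.004839
  solve Keq expr → x = -0.06099; check Q = 1.3660e-06
Then add 0.03469 M of E.
Step 2:
                  L         E
  I         0.08293   0.03953
  C         0.01149  -0.03448
  E         0.09442  0.005052
  solve Keq expr → x = -0.01149; check Q = 1.3660e-06
Then remove 6.5550e-04 M of E.
Step 3:
                  L         E
  I         0.09442  0.004397
  C       -2.1721e-04 6.5162e-04
  E          0.0942  0.005049
  solve Keq expr → x = 2.1721e-04; check Q = 1.3660e-06

x = 2.1721e-04 M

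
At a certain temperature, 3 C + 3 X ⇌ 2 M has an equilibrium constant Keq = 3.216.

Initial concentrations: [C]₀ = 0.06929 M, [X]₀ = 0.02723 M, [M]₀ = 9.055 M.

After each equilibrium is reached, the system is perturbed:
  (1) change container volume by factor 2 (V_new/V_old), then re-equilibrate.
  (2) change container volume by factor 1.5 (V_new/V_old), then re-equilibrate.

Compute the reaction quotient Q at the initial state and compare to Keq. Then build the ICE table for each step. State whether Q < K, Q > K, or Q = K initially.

Q₀ = 1.2207e+10 vs Keq = 3.216 ⇒ Q>K, reverse
Step 1:
                  C         X         M
  I         0.06929   0.02723     9.055
  C           1.597     1.597    -1.065
  E           1.667     1.625      7.99
  solve Keq expr → x = -0.5325; check Q = 3.216
Then change container volume by factor 2 (V_new/V_old).
Step 2:
                  C         X         M
  I          0.8333    0.8123     3.995
  C          0.4497    0.4497   -0.2998
  E           1.283     1.262     3.695
  solve Keq expr → x = -0.1499; check Q = 3.216
Then change container volume by factor 1.5 (V_new/V_old).
Step 3:
                  C         X         M
  I          0.8554    0.8414     2.463
  C          0.2388    0.2388   -0.1592
  E           1.094      1.08     2.304
  solve Keq expr → x = -0.0796; check Q = 3.216

Q₀ = 1.2207e+10; Q > K (proceeds reverse)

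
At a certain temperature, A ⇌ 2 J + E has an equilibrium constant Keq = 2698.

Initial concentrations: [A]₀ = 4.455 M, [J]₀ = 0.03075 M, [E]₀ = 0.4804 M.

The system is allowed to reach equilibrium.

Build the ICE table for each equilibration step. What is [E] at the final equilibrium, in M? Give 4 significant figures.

[E]_eq = 4.802 M

Q₀ = 1.0196e-04 vs Keq = 2698 ⇒ Q<K, forward
Step 1:
                  A         J         E
  Initial     4.455   0.03075    0.4804
  Change     -4.321     8.642     4.321
  Equil      0.1339     8.673     4.802
  solve Keq expr → x = 4.321; check Q = 2698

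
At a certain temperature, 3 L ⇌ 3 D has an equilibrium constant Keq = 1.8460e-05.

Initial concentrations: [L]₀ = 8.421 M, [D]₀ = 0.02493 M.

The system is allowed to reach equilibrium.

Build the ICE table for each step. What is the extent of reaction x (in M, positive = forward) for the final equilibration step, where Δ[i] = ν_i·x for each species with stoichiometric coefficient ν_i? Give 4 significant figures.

Q₀ = 2.5946e-08 vs Keq = 1.8460e-05 ⇒ Q<K, forward
Step 1:
                  L         D
  I           8.421   0.02493
  C         -0.1925    0.1925
  E           8.228    0.2175
  solve Keq expr → x = 0.06418; check Q = 1.8460e-05

x = 0.06418 M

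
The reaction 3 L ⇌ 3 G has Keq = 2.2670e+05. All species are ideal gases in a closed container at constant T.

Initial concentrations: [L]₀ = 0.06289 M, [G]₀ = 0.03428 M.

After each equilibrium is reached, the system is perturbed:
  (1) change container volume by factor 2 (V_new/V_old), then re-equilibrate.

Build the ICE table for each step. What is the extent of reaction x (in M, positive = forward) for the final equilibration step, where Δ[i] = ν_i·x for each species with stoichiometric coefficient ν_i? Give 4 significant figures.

x = 0 M

Q₀ = 0.1619 vs Keq = 2.2670e+05 ⇒ Q<K, forward
Step 1:
                    L           G
  init        0.06289     0.03428
  Δ          -0.06132     0.06132
  eq         0.001568      0.0956
  solve Keq expr → x = 0.02044; check Q = 2.2670e+05
Then change container volume by factor 2 (V_new/V_old).
Step 2:
                    L           G
  init     7.8395e-04      0.0478
  Δ                 0           0
  eq       7.8395e-04      0.0478
  solve Keq expr → x = 0; check Q = 2.2670e+05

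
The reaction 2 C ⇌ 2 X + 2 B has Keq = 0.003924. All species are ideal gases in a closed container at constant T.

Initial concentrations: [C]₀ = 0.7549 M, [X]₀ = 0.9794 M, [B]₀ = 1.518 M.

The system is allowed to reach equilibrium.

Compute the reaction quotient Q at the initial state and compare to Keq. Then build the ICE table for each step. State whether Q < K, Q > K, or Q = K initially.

Q₀ = 3.879; Q > K (proceeds reverse)

Q₀ = 3.879 vs Keq = 0.003924 ⇒ Q>K, reverse
Step 1:
                  C         X         B
  init       0.7549    0.9794     1.518
  Δ          0.8339   -0.8339   -0.8339
  eq          1.589    0.1455    0.6841
  solve Keq expr → x = -0.417; check Q = 0.003924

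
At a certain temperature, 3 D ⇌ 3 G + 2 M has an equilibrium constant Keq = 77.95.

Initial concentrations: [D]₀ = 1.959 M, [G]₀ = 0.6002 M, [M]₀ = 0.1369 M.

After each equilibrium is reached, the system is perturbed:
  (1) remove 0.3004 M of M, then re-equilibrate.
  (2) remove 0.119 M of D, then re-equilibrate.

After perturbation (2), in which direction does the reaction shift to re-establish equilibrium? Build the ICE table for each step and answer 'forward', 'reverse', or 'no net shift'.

Q₀ = 5.3900e-04 vs Keq = 77.95 ⇒ Q<K, forward
Step 1:
                   D          G          M
  init         1.959     0.6002     0.1369
  Δ           -1.448      1.448      0.965
  eq          0.5114      2.048      1.102
  solve Keq expr → x = 0.4825; check Q = 77.95
Then remove 0.3004 M of M.
Step 2:
                   D          G          M
  init        0.5114      2.048     0.8015
  Δ         -0.06805    0.06805    0.04537
  eq          0.4434      2.116     0.8469
  solve Keq expr → x = 0.02268; check Q = 77.95
Then remove 0.119 M of D.
Step 3:
                   D          G          M
  init        0.3244      2.116     0.8469
  Δ          0.08289   -0.08289   -0.05526
  eq          0.4073      2.033     0.7917
  solve Keq expr → x = -0.02763; check Q = 77.95

Direction: reverse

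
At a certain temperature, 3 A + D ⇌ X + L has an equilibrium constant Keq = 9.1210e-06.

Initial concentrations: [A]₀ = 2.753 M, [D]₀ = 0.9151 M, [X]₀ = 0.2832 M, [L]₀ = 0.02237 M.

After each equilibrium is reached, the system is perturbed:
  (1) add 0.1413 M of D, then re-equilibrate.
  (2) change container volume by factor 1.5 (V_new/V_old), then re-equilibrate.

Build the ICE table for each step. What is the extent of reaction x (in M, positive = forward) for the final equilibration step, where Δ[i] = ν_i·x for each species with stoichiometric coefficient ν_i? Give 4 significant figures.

Q₀ = 3.3180e-04 vs Keq = 9.1210e-06 ⇒ Q>K, reverse
Step 1:
                   A          D          X          L
  Initial      2.753     0.9151     0.2832    0.02237
  Change     0.06492    0.02164   -0.02164   -0.02164
  Equil        2.818     0.9367     0.2616 7.3093e-04
  solve Keq expr → x = -0.02164; check Q = 9.1210e-06
Then add 0.1413 M of D.
Step 2:
                   A          D          X          L
  Initial      2.818      1.078     0.2616 7.3093e-04
  Change  -3.2857e-04 -1.0952e-04 1.0952e-04 1.0952e-04
  Equil        2.818      1.078     0.2617 8.4045e-04
  solve Keq expr → x = 1.0952e-04; check Q = 9.1210e-06
Then change container volume by factor 1.5 (V_new/V_old).
Step 3:
                   A          D          X          L
  Initial      1.878     0.7186     0.1744 5.6030e-04
  Change  9.3106e-04 3.1035e-04 -3.1035e-04 -3.1035e-04
  Equil        1.879     0.7189     0.1741 2.4994e-04
  solve Keq expr → x = -3.1035e-04; check Q = 9.1210e-06

x = -3.1035e-04 M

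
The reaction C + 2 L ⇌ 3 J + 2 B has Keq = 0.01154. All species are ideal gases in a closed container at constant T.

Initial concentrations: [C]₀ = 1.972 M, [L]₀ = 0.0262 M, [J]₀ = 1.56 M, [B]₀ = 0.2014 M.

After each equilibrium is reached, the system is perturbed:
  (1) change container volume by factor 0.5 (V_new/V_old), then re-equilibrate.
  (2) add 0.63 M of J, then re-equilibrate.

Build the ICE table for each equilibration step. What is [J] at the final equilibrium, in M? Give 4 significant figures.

Q₀ = 113.8 vs Keq = 0.01154 ⇒ Q>K, reverse
Step 1:
                  C         L         J         B
  I           1.972    0.0262      1.56    0.2014
  C         0.08986    0.1797   -0.2696   -0.1797
  E           2.062    0.2059      1.29   0.02167
  solve Keq expr → x = -0.08986; check Q = 0.01154
Then change container volume by factor 0.5 (V_new/V_old).
Step 2:
                  C         L         J         B
  I           4.124    0.4119     2.581   0.04334
  C         0.01009   0.02017  -0.03026  -0.02017
  E           4.134     0.432     2.551   0.02317
  solve Keq expr → x = -0.01009; check Q = 0.01154
Then add 0.63 M of J.
Step 3:
                  C         L         J         B
  I           4.134     0.432     3.181   0.02317
  C        0.003105   0.00621 -0.009315  -0.00621
  E           4.137    0.4382     3.171   0.01696
  solve Keq expr → x = -0.003105; check Q = 0.01154

[J]_eq = 3.171 M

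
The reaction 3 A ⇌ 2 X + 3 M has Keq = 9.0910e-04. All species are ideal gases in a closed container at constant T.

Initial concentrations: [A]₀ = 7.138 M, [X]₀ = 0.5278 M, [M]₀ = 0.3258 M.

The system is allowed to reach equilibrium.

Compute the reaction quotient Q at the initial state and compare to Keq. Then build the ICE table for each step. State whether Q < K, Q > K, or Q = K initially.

Q₀ = 2.6489e-05 vs Keq = 9.0910e-04 ⇒ Q<K, forward
Step 1:
                    A           X           M
  Initial       7.138      0.5278      0.3258
  Change       -0.423       0.282       0.423
  Equil         6.715      0.8098      0.7488
  solve Keq expr → x = 0.141; check Q = 9.0910e-04

Q₀ = 2.6489e-05; Q < K (proceeds forward)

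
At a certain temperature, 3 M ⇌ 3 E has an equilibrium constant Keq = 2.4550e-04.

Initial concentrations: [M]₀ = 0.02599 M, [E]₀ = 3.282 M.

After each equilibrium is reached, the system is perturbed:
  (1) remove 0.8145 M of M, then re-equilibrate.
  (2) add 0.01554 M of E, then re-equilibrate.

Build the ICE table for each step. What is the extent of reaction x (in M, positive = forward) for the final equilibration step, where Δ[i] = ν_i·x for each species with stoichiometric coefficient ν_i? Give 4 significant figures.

Q₀ = 2.0137e+06 vs Keq = 2.4550e-04 ⇒ Q>K, reverse
Step 1:
                  M         E
  init      0.02599     3.282
  Δ           3.087    -3.087
  eq          3.113    0.1949
  solve Keq expr → x = -1.029; check Q = 2.4550e-04
Then remove 0.8145 M of M.
Step 2:
                  M         E
  init        2.299    0.1949
  Δ           0.048    -0.048
  eq          2.347    0.1469
  solve Keq expr → x = -0.016; check Q = 2.4550e-04
Then add 0.01554 M of E.
Step 3:
                  M         E
  init        2.347    0.1625
  Δ         0.01462  -0.01462
  eq          2.361    0.1478
  solve Keq expr → x = -0.004875; check Q = 2.4550e-04

x = -0.004875 M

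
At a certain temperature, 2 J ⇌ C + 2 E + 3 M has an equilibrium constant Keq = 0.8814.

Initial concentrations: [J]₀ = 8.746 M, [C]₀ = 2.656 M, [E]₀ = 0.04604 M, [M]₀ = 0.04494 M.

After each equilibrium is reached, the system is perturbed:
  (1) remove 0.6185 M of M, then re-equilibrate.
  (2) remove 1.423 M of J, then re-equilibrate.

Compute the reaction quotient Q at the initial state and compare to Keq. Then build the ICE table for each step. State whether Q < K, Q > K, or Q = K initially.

Q₀ = 6.6800e-09 vs Keq = 0.8814 ⇒ Q<K, forward
Step 1:
                    J           C           E           M
  init          8.746       2.656     0.04604     0.04494
  Δ            -1.307      0.6533       1.307        1.96
  eq            7.439       3.309       1.353       2.005
  solve Keq expr → x = 0.6533; check Q = 0.8814
Then remove 0.6185 M of M.
Step 2:
                    J           C           E           M
  init          7.439       3.309       1.353       1.386
  Δ           -0.2368      0.1184      0.2368      0.3552
  eq            7.203       3.428       1.589       1.741
  solve Keq expr → x = 0.1184; check Q = 0.8814
Then remove 1.423 M of J.
Step 3:
                    J           C           E           M
  init           5.78       3.428       1.589       1.741
  Δ           0.09807    -0.04904    -0.09807     -0.1471
  eq            5.878       3.379       1.491       1.594
  solve Keq expr → x = -0.04904; check Q = 0.8814

Q₀ = 6.6800e-09; Q < K (proceeds forward)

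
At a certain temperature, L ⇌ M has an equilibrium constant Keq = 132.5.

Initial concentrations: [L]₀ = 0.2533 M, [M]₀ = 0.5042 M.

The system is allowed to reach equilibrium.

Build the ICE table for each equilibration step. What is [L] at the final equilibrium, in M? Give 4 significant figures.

[L]_eq = 0.005674 M

Q₀ = 1.991 vs Keq = 132.5 ⇒ Q<K, forward
Step 1:
                    L           M
  init         0.2533      0.5042
  Δ           -0.2476      0.2476
  eq         0.005674      0.7518
  solve Keq expr → x = 0.2476; check Q = 132.5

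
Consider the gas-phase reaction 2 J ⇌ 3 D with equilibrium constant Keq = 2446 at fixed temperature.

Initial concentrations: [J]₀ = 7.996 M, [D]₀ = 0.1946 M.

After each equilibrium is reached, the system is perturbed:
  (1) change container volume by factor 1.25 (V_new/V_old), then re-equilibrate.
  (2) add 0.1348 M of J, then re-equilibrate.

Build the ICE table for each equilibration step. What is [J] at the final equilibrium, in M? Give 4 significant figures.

[J]_eq = 0.5567 M

Q₀ = 1.1526e-04 vs Keq = 2446 ⇒ Q<K, forward
Step 1:
                   J          D
  init         7.996     0.1946
  Δ           -7.251      10.88
  eq          0.7449      11.07
  solve Keq expr → x = 3.626; check Q = 2446
Then change container volume by factor 1.25 (V_new/V_old).
Step 2:
                   J          D
  init        0.5959      8.857
  Δ         -0.05539    0.08309
  eq          0.5405       8.94
  solve Keq expr → x = 0.0277; check Q = 2446
Then add 0.1348 M of J.
Step 3:
                   J          D
  init        0.6753       8.94
  Δ          -0.1186     0.1779
  eq          0.5567      9.118
  solve Keq expr → x = 0.05929; check Q = 2446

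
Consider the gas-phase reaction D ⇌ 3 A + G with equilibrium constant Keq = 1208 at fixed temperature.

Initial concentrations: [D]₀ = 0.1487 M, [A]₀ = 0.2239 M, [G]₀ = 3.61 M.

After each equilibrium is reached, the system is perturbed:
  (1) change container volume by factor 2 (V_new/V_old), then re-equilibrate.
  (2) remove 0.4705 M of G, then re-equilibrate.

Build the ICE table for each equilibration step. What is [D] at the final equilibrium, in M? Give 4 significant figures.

[D]_eq = 4.3793e-05 M

Q₀ = 0.2725 vs Keq = 1208 ⇒ Q<K, forward
Step 1:
                    D           A           G
  init         0.1487      0.2239        3.61
  Δ           -0.1478      0.4433      0.1478
  eq       9.2403e-04      0.6672       3.758
  solve Keq expr → x = 0.1478; check Q = 1208
Then change container volume by factor 2 (V_new/V_old).
Step 2:
                    D           A           G
  init     4.6202e-04      0.3336       1.879
  Δ       -4.0362e-04    0.001211  4.0362e-04
  eq       5.8396e-05      0.3348       1.879
  solve Keq expr → x = 4.0362e-04; check Q = 1208
Then remove 0.4705 M of G.
Step 3:
                    D           A           G
  init     5.8396e-05      0.3348       1.409
  Δ       -1.4602e-05  4.3807e-05  1.4602e-05
  eq       4.3793e-05      0.3349       1.409
  solve Keq expr → x = 1.4602e-05; check Q = 1208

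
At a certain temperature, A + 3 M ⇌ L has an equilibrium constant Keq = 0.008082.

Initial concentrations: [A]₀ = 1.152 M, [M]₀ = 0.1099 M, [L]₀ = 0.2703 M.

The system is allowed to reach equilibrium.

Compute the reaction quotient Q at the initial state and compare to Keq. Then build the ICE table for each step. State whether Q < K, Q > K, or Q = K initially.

Q₀ = 176.8 vs Keq = 0.008082 ⇒ Q>K, reverse
Step 1:
                  A         M         L
  Initial     1.152    0.1099    0.2703
  Change     0.2621    0.7862   -0.2621
  Equil       1.414    0.8961  0.008224
  solve Keq expr → x = -0.2621; check Q = 0.008082

Q₀ = 176.8; Q > K (proceeds reverse)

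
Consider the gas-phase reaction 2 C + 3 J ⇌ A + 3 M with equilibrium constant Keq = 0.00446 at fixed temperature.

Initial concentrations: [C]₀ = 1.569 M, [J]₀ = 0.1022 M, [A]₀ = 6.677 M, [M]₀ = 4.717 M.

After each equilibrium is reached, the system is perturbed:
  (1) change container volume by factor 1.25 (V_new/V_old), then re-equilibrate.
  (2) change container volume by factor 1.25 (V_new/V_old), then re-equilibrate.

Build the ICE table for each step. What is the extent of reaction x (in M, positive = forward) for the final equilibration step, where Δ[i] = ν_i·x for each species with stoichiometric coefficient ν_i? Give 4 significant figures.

Q₀ = 2.6667e+05 vs Keq = 0.00446 ⇒ Q>K, reverse
Step 1:
                   C          J          A          M
  init         1.569     0.1022      6.677      4.717
  Δ            2.523      3.785     -1.262     -3.785
  eq           4.092      3.887      5.415     0.9322
  solve Keq expr → x = -1.262; check Q = 0.00446
Then change container volume by factor 1.25 (V_new/V_old).
Step 2:
                   C          J          A          M
  init         3.274       3.11      4.332     0.7457
  Δ          0.02668    0.04002   -0.01334   -0.04002
  eq             3.3       3.15      4.319     0.7057
  solve Keq expr → x = -0.01334; check Q = 0.00446
Then change container volume by factor 1.25 (V_new/V_old).
Step 3:
                   C          J          A          M
  init          2.64       2.52      3.455     0.5646
  Δ          0.02053    0.03079   -0.01026   -0.03079
  eq           2.661      2.551      3.445     0.5338
  solve Keq expr → x = -0.01026; check Q = 0.00446

x = -0.01026 M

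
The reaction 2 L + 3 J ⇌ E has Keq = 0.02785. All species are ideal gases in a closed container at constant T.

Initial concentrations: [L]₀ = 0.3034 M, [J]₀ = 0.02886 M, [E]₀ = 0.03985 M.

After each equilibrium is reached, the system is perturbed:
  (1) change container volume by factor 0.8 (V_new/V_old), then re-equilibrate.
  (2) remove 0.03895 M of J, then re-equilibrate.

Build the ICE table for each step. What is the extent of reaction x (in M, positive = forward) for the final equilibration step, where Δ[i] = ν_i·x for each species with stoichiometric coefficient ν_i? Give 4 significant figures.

Q₀ = 1.8010e+04 vs Keq = 0.02785 ⇒ Q>K, reverse
Step 1:
                   L          J          E
  Initial     0.3034    0.02886    0.03985
  Change     0.07967     0.1195   -0.03984
  Equil       0.3831     0.1484 1.3348e-05
  solve Keq expr → x = -0.03984; check Q = 0.02785
Then change container volume by factor 0.8 (V_new/V_old).
Step 2:
                   L          J          E
  Initial     0.4788     0.1855 1.6685e-05
  Change  -4.7990e-05 -7.1985e-05 2.3995e-05
  Equil       0.4788     0.1854 4.0680e-05
  solve Keq expr → x = 2.3995e-05; check Q = 0.02785
Then remove 0.03895 M of J.
Step 3:
                   L          J          E
  Initial     0.4788     0.1464 4.0680e-05
  Change  4.1204e-05 6.1806e-05 -2.0602e-05
  Equil       0.4788     0.1465 2.0078e-05
  solve Keq expr → x = -2.0602e-05; check Q = 0.02785

x = -2.0602e-05 M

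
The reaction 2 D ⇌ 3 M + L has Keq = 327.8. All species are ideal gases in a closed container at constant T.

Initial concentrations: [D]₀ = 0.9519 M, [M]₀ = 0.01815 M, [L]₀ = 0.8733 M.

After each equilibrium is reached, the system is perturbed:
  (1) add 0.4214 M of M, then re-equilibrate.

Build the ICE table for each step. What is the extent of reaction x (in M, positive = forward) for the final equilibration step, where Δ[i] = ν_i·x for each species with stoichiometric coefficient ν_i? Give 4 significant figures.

Q₀ = 5.7625e-06 vs Keq = 327.8 ⇒ Q<K, forward
Step 1:
                  D         M         L
  I          0.9519   0.01815    0.8733
  C         -0.8579     1.287     0.429
  E         0.09397     1.305     1.302
  solve Keq expr → x = 0.429; check Q = 327.8
Then add 0.4214 M of M.
Step 2:
                  D         M         L
  I         0.09397     1.726     1.302
  C         0.04048  -0.06072  -0.02024
  E          0.1344     1.666     1.282
  solve Keq expr → x = -0.02024; check Q = 327.8

x = -0.02024 M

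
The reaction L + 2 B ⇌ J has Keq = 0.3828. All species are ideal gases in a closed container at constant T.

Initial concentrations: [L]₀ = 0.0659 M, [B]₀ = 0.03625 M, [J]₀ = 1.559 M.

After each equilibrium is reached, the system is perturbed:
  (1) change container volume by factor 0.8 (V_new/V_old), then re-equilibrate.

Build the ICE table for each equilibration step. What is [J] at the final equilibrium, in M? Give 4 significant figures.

Q₀ = 1.8003e+04 vs Keq = 0.3828 ⇒ Q>K, reverse
Step 1:
                  L         B         J
  init       0.0659   0.03625     1.559
  Δ          0.7685     1.537   -0.7685
  eq         0.8344     1.573    0.7905
  solve Keq expr → x = -0.7685; check Q = 0.3828
Then change container volume by factor 0.8 (V_new/V_old).
Step 2:
                  L         B         J
  init        1.043     1.967    0.9881
  Δ         -0.1081   -0.2163    0.1081
  eq         0.9348      1.75     1.096
  solve Keq expr → x = 0.1081; check Q = 0.3828

[J]_eq = 1.096 M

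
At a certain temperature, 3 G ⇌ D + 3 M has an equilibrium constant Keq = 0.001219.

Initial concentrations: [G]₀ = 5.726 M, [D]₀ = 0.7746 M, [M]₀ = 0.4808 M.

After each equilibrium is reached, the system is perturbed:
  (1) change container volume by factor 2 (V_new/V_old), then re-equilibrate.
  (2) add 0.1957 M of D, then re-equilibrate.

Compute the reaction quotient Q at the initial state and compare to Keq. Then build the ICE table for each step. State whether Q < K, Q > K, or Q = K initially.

Q₀ = 4.5858e-04 vs Keq = 0.001219 ⇒ Q<K, forward
Step 1:
                  G         D         M
  init        5.726    0.7746    0.4808
  Δ         -0.1537   0.05122    0.1537
  eq          5.572    0.8258    0.6345
  solve Keq expr → x = 0.05122; check Q = 0.001219
Then change container volume by factor 2 (V_new/V_old).
Step 2:
                  G         D         M
  init        2.786    0.4129    0.3172
  Δ        -0.06624   0.02208   0.06624
  eq           2.72     0.435    0.3835
  solve Keq expr → x = 0.02208; check Q = 0.001219
Then add 0.1957 M of D.
Step 3:
                  G         D         M
  init         2.72    0.6307    0.3835
  Δ         0.03766  -0.01255  -0.03766
  eq          2.758    0.6181    0.3458
  solve Keq expr → x = -0.01255; check Q = 0.001219

Q₀ = 4.5858e-04; Q < K (proceeds forward)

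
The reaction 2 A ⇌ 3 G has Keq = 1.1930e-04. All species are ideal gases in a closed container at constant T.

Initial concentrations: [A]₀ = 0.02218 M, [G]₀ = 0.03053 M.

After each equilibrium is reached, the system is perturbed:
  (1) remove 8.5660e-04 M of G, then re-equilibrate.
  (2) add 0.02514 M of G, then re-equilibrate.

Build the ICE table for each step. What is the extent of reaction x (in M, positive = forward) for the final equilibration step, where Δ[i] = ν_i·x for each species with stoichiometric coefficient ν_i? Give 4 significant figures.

x = -0.007897 M

Q₀ = 0.05784 vs Keq = 1.1930e-04 ⇒ Q>K, reverse
Step 1:
                    A           G
  init        0.02218     0.03053
  Δ           0.01659    -0.02489
  eq          0.03877    0.005639
  solve Keq expr → x = -0.008297; check Q = 1.1930e-04
Then remove 8.5660e-04 M of G.
Step 2:
                    A           G
  init        0.03877    0.004783
  Δ       -5.3632e-04  8.0448e-04
  eq          0.03824    0.005587
  solve Keq expr → x = 2.6816e-04; check Q = 1.1930e-04
Then add 0.02514 M of G.
Step 3:
                    A           G
  init        0.03824     0.03073
  Δ           0.01579    -0.02369
  eq          0.05403    0.007036
  solve Keq expr → x = -0.007897; check Q = 1.1930e-04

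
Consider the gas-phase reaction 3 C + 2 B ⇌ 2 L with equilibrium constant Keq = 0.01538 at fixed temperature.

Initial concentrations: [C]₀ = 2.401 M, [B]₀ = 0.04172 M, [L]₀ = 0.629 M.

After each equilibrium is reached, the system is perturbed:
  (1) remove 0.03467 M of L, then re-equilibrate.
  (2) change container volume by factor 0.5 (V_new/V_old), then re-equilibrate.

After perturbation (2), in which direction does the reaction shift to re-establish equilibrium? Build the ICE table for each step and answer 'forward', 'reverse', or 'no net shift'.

Direction: forward

Q₀ = 16.42 vs Keq = 0.01538 ⇒ Q>K, reverse
Step 1:
                   C          B          L
  I            2.401    0.04172      0.629
  C           0.5546     0.3697    -0.3697
  E            2.956     0.4114     0.2593
  solve Keq expr → x = -0.1849; check Q = 0.01538
Then remove 0.03467 M of L.
Step 2:
                   C          B          L
  I            2.956     0.4114     0.2246
  C         -0.02861   -0.01907    0.01907
  E            2.927     0.3924     0.2437
  solve Keq expr → x = 0.009536; check Q = 0.01538
Then change container volume by factor 0.5 (V_new/V_old).
Step 3:
                   C          B          L
  I            5.854     0.7848     0.4873
  C          -0.4333    -0.2888     0.2888
  E            5.421     0.4959     0.7762
  solve Keq expr → x = 0.1444; check Q = 0.01538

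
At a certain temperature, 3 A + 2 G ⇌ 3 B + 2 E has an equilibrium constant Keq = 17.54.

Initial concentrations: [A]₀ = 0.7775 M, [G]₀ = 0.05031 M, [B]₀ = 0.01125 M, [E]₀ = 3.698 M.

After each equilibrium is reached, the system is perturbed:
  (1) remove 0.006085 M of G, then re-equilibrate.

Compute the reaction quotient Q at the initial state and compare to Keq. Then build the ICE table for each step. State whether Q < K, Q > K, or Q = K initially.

Q₀ = 0.01637; Q < K (proceeds forward)

Q₀ = 0.01637 vs Keq = 17.54 ⇒ Q<K, forward
Step 1:
                    A           G           B           E
  init         0.7775     0.05031     0.01125       3.698
  Δ          -0.04612    -0.03075     0.04612     0.03075
  eq           0.7314     0.01956     0.05737       3.729
  solve Keq expr → x = 0.01537; check Q = 17.54
Then remove 0.006085 M of G.
Step 2:
                    A           G           B           E
  init         0.7314     0.01348     0.05737       3.729
  Δ          0.005053    0.003368   -0.005053   -0.003368
  eq           0.7364     0.01684     0.05232       3.725
  solve Keq expr → x = -0.001684; check Q = 17.54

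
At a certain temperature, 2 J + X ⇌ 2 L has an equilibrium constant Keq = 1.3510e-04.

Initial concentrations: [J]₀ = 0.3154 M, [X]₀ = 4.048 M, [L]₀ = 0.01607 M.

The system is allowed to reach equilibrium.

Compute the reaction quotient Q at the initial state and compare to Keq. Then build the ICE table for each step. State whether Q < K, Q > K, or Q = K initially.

Q₀ = 6.4131e-04; Q > K (proceeds reverse)

Q₀ = 6.4131e-04 vs Keq = 1.3510e-04 ⇒ Q>K, reverse
Step 1:
                  J         X         L
  init       0.3154     4.048   0.01607
  Δ        0.008492  0.004246 -0.008492
  eq         0.3239     4.052  0.007578
  solve Keq expr → x = -0.004246; check Q = 1.3510e-04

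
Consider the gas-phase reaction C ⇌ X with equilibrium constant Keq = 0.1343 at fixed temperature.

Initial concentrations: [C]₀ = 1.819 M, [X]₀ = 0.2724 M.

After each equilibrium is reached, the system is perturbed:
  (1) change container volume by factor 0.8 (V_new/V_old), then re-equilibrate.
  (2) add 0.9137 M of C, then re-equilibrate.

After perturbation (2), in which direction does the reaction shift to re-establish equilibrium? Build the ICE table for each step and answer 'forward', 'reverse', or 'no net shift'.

Direction: forward

Q₀ = 0.1498 vs Keq = 0.1343 ⇒ Q>K, reverse
Step 1:
                  C         X
  init        1.819    0.2724
  Δ         0.02478  -0.02478
  eq          1.844    0.2476
  solve Keq expr → x = -0.02478; check Q = 0.1343
Then change container volume by factor 0.8 (V_new/V_old).
Step 2:
                  C         X
  init        2.305    0.3095
  Δ               0         0
  eq          2.305    0.3095
  solve Keq expr → x = 0; check Q = 0.1343
Then add 0.9137 M of C.
Step 3:
                  C         X
  init        3.218    0.3095
  Δ         -0.1082    0.1082
  eq           3.11    0.4177
  solve Keq expr → x = 0.1082; check Q = 0.1343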